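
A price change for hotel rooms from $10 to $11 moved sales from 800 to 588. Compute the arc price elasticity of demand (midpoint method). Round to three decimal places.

-3.207

ΔQ = 588 − 800 = -212; ΔP = 11 − 10 = 1.
Midpoints: P̄ = 10.50, Q̄ = 694.0.
ε = (ΔQ/ΔP)(P̄/Q̄) = (-212/1)(10.50/694.0).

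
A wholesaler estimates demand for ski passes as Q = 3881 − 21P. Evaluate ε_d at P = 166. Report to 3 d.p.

-8.825

At P = 166, Q = 395.
dQ/dP = −21.
ε = (dQ/dP)(P/Q) = (-21)(166/395).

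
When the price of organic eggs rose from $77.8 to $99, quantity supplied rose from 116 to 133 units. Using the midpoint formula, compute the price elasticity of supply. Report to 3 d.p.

0.569

ΔQ = 133 − 116 = 17; ΔP = 99 − 77.8 = 21.2.
Midpoints: P̄ = 88.40, Q̄ = 124.5.
ε_s = (ΔQ/ΔP)(P̄/Q̄) = (17/21.2)(88.40/124.5).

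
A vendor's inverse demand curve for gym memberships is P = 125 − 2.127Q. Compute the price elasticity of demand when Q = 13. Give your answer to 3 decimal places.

At Q = 13, P = 125 − 2.127(13) = 97.35.
dP/dQ = −2.127, so dQ/dP = 1/(−2.127) = -0.470.
ε = (dQ/dP)(P/Q) = (-0.470)(97.35/13).

-3.521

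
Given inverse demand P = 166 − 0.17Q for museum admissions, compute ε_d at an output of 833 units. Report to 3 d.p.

-0.172

At Q = 833, P = 166 − 0.17(833) = 24.39.
dP/dQ = −0.17, so dQ/dP = 1/(−0.17) = -5.882.
ε = (dQ/dP)(P/Q) = (-5.882)(24.39/833).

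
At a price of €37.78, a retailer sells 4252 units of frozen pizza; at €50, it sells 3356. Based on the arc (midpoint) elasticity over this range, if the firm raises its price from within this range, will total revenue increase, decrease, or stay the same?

Arc ε = (-896/12.22)(43.89/3804.0) ≈ -0.846.
|ε| = 0.85 < 1, so demand is inelastic. A price rise therefore raises total revenue.

increase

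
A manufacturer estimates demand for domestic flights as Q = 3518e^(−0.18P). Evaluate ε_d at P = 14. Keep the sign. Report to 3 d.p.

At P = 14, Q = 283.057.
dQ/dP = −0.18·3518e^(−0.18P) = −0.18Q = -50.950.
ε = (dQ/dP)(P/Q) = (-50.950)(14/283.057).
|ε| > 1, so demand is elastic at this price.

-2.520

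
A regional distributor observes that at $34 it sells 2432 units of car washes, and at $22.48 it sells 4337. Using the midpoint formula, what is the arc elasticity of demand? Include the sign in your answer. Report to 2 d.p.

ΔQ = 4337 − 2432 = 1905; ΔP = 22.48 − 34 = -11.52.
Midpoints: P̄ = 28.24, Q̄ = 3384.5.
ε = (ΔQ/ΔP)(P̄/Q̄) = (1905/-11.52)(28.24/3384.5).

-1.38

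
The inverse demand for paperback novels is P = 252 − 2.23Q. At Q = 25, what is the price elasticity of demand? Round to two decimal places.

At Q = 25, P = 252 − 2.23(25) = 196.25.
dP/dQ = −2.23, so dQ/dP = 1/(−2.23) = -0.448.
ε = (dQ/dP)(P/Q) = (-0.448)(196.25/25).

-3.52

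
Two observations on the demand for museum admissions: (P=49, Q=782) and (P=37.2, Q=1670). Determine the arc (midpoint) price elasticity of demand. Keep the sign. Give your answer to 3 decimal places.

ΔQ = 1670 − 782 = 888; ΔP = 37.2 − 49 = -11.8.
Midpoints: P̄ = 43.10, Q̄ = 1226.0.
ε = (ΔQ/ΔP)(P̄/Q̄) = (888/-11.8)(43.10/1226.0).

-2.646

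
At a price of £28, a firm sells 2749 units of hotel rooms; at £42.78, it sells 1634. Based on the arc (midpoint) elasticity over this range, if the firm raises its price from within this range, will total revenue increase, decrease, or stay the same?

decrease

Arc ε = (-1115/14.78)(35.39/2191.5) ≈ -1.218.
|ε| = 1.22 > 1, so demand is elastic. A price rise therefore reduces total revenue.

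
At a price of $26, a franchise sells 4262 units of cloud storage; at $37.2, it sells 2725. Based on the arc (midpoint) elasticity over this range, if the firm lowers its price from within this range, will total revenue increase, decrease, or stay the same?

increase

Arc ε = (-1537/11.2)(31.60/3493.5) ≈ -1.241.
|ε| = 1.24 > 1, so demand is elastic. A price cut therefore raises total revenue.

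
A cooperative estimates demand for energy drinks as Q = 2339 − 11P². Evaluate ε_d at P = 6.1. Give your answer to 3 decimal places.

At P = 6.1, Q = 1929.690.
dQ/dP = −22P = -134.200.
ε = (dQ/dP)(P/Q) = (-134.200)(6.1/1929.690).

-0.424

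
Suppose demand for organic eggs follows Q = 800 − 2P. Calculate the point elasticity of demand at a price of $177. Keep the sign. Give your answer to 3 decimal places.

-0.794

At P = 177, Q = 446.
dQ/dP = −2.
ε = (dQ/dP)(P/Q) = (-2)(177/446).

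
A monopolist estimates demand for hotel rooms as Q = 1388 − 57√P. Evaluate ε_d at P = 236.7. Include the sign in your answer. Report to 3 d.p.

-0.858

At P = 236.7, Q = 511.052.
dQ/dP = −57/(2√P) = -1.852.
ε = (dQ/dP)(P/Q) = (-1.852)(236.7/511.052).
|ε| < 1, so demand is inelastic at this price.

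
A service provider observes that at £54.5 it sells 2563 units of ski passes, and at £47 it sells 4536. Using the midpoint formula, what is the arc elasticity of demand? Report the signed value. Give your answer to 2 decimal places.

-3.76

ΔQ = 4536 − 2563 = 1973; ΔP = 47 − 54.5 = -7.5.
Midpoints: P̄ = 50.75, Q̄ = 3549.5.
ε = (ΔQ/ΔP)(P̄/Q̄) = (1973/-7.5)(50.75/3549.5).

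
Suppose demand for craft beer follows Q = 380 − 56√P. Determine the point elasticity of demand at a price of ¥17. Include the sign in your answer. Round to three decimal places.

At P = 17, Q = 149.106.
dQ/dP = −56/(2√P) = -6.791.
ε = (dQ/dP)(P/Q) = (-6.791)(17/149.106).

-0.774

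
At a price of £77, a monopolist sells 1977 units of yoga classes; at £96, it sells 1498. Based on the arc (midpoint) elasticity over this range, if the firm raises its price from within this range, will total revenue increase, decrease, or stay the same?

decrease

Arc ε = (-479/19)(86.50/1737.5) ≈ -1.255.
|ε| = 1.26 > 1, so demand is elastic. A price rise therefore reduces total revenue.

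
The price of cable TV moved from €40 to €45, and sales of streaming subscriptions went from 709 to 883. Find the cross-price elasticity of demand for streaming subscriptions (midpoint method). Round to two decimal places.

1.86

ΔQ_x = 883 − 709 = 174; ΔP_y = 45 − 40 = 5.
Midpoints: P̄_y = 42.50, Q̄_x = 796.0.
ε_xy = (ΔQ_x/ΔP_y)(P̄_y/Q̄_x) = (174/5)(42.50/796.0).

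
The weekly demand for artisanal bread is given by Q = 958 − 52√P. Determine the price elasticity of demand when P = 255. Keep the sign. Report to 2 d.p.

-3.25

At P = 255, Q = 127.627.
dQ/dP = −52/(2√P) = -1.628.
ε = (dQ/dP)(P/Q) = (-1.628)(255/127.627).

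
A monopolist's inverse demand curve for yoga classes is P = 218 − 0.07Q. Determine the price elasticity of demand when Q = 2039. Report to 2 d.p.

-0.53

At Q = 2039, P = 218 − 0.07(2039) = 75.27.
dP/dQ = −0.07, so dQ/dP = 1/(−0.07) = -14.286.
ε = (dQ/dP)(P/Q) = (-14.286)(75.27/2039).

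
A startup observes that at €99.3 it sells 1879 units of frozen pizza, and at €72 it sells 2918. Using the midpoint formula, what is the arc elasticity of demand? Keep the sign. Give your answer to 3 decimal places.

-1.359

ΔQ = 2918 − 1879 = 1039; ΔP = 72 − 99.3 = -27.3.
Midpoints: P̄ = 85.65, Q̄ = 2398.5.
ε = (ΔQ/ΔP)(P̄/Q̄) = (1039/-27.3)(85.65/2398.5).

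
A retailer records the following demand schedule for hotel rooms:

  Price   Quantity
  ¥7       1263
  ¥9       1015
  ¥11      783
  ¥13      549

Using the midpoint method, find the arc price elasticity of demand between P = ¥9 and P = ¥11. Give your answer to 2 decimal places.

-1.29

At P = 9, Q = 1015; at P = 11, Q = 783.
ΔQ = -232, ΔP = 2. Midpoints: P̄ = 10.00, Q̄ = 899.0.
ε = (ΔQ/ΔP)(P̄/Q̄) = (-232/2)(10.00/899.0).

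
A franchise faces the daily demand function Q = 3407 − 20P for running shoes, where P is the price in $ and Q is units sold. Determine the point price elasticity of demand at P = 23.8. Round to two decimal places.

At P = 23.8, Q = 2931.
dQ/dP = −20.
ε = (dQ/dP)(P/Q) = (-20)(23.8/2931).
|ε| < 1, so demand is inelastic at this price.

-0.16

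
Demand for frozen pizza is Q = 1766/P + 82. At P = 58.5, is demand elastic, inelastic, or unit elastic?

Q = 112.188, dQ/dP = -0.516.
ε = (dQ/dP)(P/Q) ≈ -0.269.
|ε| = 0.27 < 1.

inelastic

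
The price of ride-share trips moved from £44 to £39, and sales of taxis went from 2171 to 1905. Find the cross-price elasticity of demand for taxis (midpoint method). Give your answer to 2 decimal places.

ΔQ_x = 1905 − 2171 = -266; ΔP_y = 39 − 44 = -5.
Midpoints: P̄_y = 41.50, Q̄_x = 2038.0.
ε_xy = (ΔQ_x/ΔP_y)(P̄_y/Q̄_x) = (-266/-5)(41.50/2038.0).
ε_xy > 0, so the goods are substitutes.

1.08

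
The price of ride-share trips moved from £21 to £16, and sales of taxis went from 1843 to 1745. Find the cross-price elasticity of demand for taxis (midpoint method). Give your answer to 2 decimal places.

0.20

ΔQ_x = 1745 − 1843 = -98; ΔP_y = 16 − 21 = -5.
Midpoints: P̄_y = 18.50, Q̄_x = 1794.0.
ε_xy = (ΔQ_x/ΔP_y)(P̄_y/Q̄_x) = (-98/-5)(18.50/1794.0).
ε_xy > 0, so the goods are substitutes.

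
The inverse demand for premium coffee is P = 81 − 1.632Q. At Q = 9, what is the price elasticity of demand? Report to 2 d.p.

-4.51

At Q = 9, P = 81 − 1.632(9) = 66.31.
dP/dQ = −1.632, so dQ/dP = 1/(−1.632) = -0.613.
ε = (dQ/dP)(P/Q) = (-0.613)(66.31/9).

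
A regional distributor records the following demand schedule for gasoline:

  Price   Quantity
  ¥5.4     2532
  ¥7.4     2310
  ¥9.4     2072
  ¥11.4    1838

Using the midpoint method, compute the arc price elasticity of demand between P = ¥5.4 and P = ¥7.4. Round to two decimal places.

-0.29

At P = 5.4, Q = 2532; at P = 7.4, Q = 2310.
ΔQ = -222, ΔP = 2.0. Midpoints: P̄ = 6.40, Q̄ = 2421.0.
ε = (ΔQ/ΔP)(P̄/Q̄) = (-222/2.0)(6.40/2421.0).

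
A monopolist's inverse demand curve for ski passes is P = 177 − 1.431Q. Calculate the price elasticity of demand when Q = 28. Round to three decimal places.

-3.417

At Q = 28, P = 177 − 1.431(28) = 136.93.
dP/dQ = −1.431, so dQ/dP = 1/(−1.431) = -0.699.
ε = (dQ/dP)(P/Q) = (-0.699)(136.93/28).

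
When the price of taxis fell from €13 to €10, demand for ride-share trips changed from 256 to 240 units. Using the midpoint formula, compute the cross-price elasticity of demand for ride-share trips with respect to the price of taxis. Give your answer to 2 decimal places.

0.25

ΔQ_x = 240 − 256 = -16; ΔP_y = 10 − 13 = -3.
Midpoints: P̄_y = 11.50, Q̄_x = 248.0.
ε_xy = (ΔQ_x/ΔP_y)(P̄_y/Q̄_x) = (-16/-3)(11.50/248.0).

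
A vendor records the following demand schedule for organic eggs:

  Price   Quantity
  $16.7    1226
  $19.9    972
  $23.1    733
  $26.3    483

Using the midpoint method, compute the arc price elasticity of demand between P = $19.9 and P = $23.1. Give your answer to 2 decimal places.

-1.88

At P = 19.9, Q = 972; at P = 23.1, Q = 733.
ΔQ = -239, ΔP = 3.2. Midpoints: P̄ = 21.50, Q̄ = 852.5.
ε = (ΔQ/ΔP)(P̄/Q̄) = (-239/3.2)(21.50/852.5).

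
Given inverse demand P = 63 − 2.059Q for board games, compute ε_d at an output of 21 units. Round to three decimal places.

At Q = 21, P = 63 − 2.059(21) = 19.76.
dP/dQ = −2.059, so dQ/dP = 1/(−2.059) = -0.486.
ε = (dQ/dP)(P/Q) = (-0.486)(19.76/21).

-0.457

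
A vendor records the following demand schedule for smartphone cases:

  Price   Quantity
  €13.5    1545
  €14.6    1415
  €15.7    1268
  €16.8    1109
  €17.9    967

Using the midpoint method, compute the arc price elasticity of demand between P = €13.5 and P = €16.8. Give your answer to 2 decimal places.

At P = 13.5, Q = 1545; at P = 16.8, Q = 1109.
ΔQ = -436, ΔP = 3.3. Midpoints: P̄ = 15.15, Q̄ = 1327.0.
ε = (ΔQ/ΔP)(P̄/Q̄) = (-436/3.3)(15.15/1327.0).

-1.51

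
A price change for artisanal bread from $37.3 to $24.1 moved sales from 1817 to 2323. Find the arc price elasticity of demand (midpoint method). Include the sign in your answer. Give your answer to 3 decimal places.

ΔQ = 2323 − 1817 = 506; ΔP = 24.1 − 37.3 = -13.2.
Midpoints: P̄ = 30.70, Q̄ = 2070.0.
ε = (ΔQ/ΔP)(P̄/Q̄) = (506/-13.2)(30.70/2070.0).

-0.569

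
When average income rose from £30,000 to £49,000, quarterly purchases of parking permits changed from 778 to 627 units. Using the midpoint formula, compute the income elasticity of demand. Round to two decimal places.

ΔQ = -151, ΔI = 19000. Midpoints: Ī = 39,500, Q̄ = 702.5.
ε_I = (ΔQ/ΔI)(Ī/Q̄) = (-151/19000)(39500/702.5).

-0.45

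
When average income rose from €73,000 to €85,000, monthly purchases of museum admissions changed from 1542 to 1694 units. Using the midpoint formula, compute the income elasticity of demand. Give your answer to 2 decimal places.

ΔQ = 152, ΔI = 12000. Midpoints: Ī = 79,000, Q̄ = 1618.0.
ε_I = (ΔQ/ΔI)(Ī/Q̄) = (152/12000)(79000/1618.0).
ε_I > 0, so the good is normal.

0.62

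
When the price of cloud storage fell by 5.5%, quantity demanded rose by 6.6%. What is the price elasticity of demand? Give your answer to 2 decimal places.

-1.20

ε = %ΔQ / %ΔP = (6.6)/(-5.5) = -1.200.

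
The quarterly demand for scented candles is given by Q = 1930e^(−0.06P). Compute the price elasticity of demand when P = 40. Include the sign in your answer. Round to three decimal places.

At P = 40, Q = 175.086.
dQ/dP = −0.06·1930e^(−0.06P) = −0.06Q = -10.505.
ε = (dQ/dP)(P/Q) = (-10.505)(40/175.086).

-2.400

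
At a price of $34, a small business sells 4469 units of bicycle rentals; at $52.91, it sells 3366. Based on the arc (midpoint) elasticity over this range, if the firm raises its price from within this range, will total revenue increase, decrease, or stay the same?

Arc ε = (-1103/18.91)(43.45/3917.5) ≈ -0.647.
|ε| = 0.65 < 1, so demand is inelastic. A price rise therefore raises total revenue.

increase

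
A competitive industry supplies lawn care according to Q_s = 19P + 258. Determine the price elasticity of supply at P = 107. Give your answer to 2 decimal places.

0.89

At P = 107, Q_s = 2291.
dQ_s/dP = 19.
ε_s = (dQ_s/dP)(P/Q_s) = (19)(107/2291).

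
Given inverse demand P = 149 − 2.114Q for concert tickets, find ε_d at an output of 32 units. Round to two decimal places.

At Q = 32, P = 149 − 2.114(32) = 81.35.
dP/dQ = −2.114, so dQ/dP = 1/(−2.114) = -0.473.
ε = (dQ/dP)(P/Q) = (-0.473)(81.35/32).

-1.20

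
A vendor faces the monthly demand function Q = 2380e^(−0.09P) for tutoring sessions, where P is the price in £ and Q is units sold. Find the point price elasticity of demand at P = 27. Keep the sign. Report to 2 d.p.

-2.43

At P = 27, Q = 209.528.
dQ/dP = −0.09·2380e^(−0.09P) = −0.09Q = -18.857.
ε = (dQ/dP)(P/Q) = (-18.857)(27/209.528).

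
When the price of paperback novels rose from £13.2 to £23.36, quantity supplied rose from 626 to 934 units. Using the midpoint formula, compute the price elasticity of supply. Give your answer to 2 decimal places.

ΔQ = 934 − 626 = 308; ΔP = 23.36 − 13.2 = 10.16.
Midpoints: P̄ = 18.28, Q̄ = 780.0.
ε_s = (ΔQ/ΔP)(P̄/Q̄) = (308/10.16)(18.28/780.0).

0.71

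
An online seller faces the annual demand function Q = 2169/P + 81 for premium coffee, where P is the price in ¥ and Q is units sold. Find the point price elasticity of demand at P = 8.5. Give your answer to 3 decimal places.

At P = 8.5, Q = 336.176.
dQ/dP = −2169/P² = -30.021.
ε = (dQ/dP)(P/Q) = (-30.021)(8.5/336.176).
|ε| < 1, so demand is inelastic at this price.

-0.759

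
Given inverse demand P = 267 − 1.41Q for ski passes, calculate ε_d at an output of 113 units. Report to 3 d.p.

At Q = 113, P = 267 − 1.41(113) = 107.67.
dP/dQ = −1.41, so dQ/dP = 1/(−1.41) = -0.709.
ε = (dQ/dP)(P/Q) = (-0.709)(107.67/113).

-0.676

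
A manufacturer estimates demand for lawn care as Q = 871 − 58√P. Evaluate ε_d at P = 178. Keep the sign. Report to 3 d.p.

-3.981

At P = 178, Q = 97.183.
dQ/dP = −58/(2√P) = -2.174.
ε = (dQ/dP)(P/Q) = (-2.174)(178/97.183).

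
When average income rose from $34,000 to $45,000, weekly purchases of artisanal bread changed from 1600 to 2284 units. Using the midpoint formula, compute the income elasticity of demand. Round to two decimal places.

1.26

ΔQ = 684, ΔI = 11000. Midpoints: Ī = 39,500, Q̄ = 1942.0.
ε_I = (ΔQ/ΔI)(Ī/Q̄) = (684/11000)(39500/1942.0).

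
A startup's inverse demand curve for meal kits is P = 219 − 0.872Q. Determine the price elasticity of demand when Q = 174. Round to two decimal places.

-0.44

At Q = 174, P = 219 − 0.872(174) = 67.27.
dP/dQ = −0.872, so dQ/dP = 1/(−0.872) = -1.147.
ε = (dQ/dP)(P/Q) = (-1.147)(67.27/174).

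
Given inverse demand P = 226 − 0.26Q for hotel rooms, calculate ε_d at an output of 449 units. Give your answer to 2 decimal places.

-0.94

At Q = 449, P = 226 − 0.26(449) = 109.26.
dP/dQ = −0.26, so dQ/dP = 1/(−0.26) = -3.846.
ε = (dQ/dP)(P/Q) = (-3.846)(109.26/449).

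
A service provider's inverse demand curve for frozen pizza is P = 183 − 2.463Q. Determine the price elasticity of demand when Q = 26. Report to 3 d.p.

-1.858

At Q = 26, P = 183 − 2.463(26) = 118.96.
dP/dQ = −2.463, so dQ/dP = 1/(−2.463) = -0.406.
ε = (dQ/dP)(P/Q) = (-0.406)(118.96/26).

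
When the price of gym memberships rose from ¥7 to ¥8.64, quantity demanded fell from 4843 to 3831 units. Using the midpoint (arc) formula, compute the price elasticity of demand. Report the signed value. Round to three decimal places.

-1.113

ΔQ = 3831 − 4843 = -1012; ΔP = 8.64 − 7 = 1.64.
Midpoints: P̄ = 7.82, Q̄ = 4337.0.
ε = (ΔQ/ΔP)(P̄/Q̄) = (-1012/1.64)(7.82/4337.0).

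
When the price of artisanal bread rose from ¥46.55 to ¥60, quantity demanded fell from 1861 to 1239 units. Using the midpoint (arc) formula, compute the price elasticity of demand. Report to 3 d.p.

-1.589

ΔQ = 1239 − 1861 = -622; ΔP = 60 − 46.55 = 13.45.
Midpoints: P̄ = 53.27, Q̄ = 1550.0.
ε = (ΔQ/ΔP)(P̄/Q̄) = (-622/13.45)(53.27/1550.0).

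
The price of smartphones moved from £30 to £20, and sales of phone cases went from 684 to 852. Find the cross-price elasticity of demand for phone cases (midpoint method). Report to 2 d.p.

-0.55

ΔQ_x = 852 − 684 = 168; ΔP_y = 20 − 30 = -10.
Midpoints: P̄_y = 25.00, Q̄_x = 768.0.
ε_xy = (ΔQ_x/ΔP_y)(P̄_y/Q̄_x) = (168/-10)(25.00/768.0).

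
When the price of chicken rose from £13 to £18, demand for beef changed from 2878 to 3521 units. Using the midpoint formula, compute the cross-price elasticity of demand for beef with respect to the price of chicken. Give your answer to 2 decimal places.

0.62

ΔQ_x = 3521 − 2878 = 643; ΔP_y = 18 − 13 = 5.
Midpoints: P̄_y = 15.50, Q̄_x = 3199.5.
ε_xy = (ΔQ_x/ΔP_y)(P̄_y/Q̄_x) = (643/5)(15.50/3199.5).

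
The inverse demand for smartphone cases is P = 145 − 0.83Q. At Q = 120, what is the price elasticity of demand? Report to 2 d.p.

-0.46

At Q = 120, P = 145 − 0.83(120) = 45.40.
dP/dQ = −0.83, so dQ/dP = 1/(−0.83) = -1.205.
ε = (dQ/dP)(P/Q) = (-1.205)(45.40/120).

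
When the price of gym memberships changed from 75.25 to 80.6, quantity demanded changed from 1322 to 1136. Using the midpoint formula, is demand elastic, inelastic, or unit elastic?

Arc ε ≈ -2.204.
|ε| = 2.20 > 1.

elastic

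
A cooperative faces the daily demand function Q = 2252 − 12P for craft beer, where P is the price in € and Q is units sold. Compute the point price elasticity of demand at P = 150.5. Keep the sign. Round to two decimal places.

-4.05

At P = 150.5, Q = 446.
dQ/dP = −12.
ε = (dQ/dP)(P/Q) = (-12)(150.5/446).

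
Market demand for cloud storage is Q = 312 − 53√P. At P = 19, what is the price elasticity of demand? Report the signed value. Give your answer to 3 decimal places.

At P = 19, Q = 80.978.
dQ/dP = −53/(2√P) = -6.080.
ε = (dQ/dP)(P/Q) = (-6.080)(19/80.978).

-1.426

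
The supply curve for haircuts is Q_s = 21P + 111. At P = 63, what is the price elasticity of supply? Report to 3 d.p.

0.923

At P = 63, Q_s = 1434.
dQ_s/dP = 21.
ε_s = (dQ_s/dP)(P/Q_s) = (21)(63/1434).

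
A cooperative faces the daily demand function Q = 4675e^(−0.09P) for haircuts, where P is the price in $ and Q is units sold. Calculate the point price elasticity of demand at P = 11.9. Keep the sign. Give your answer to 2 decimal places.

-1.07

At P = 11.9, Q = 1601.962.
dQ/dP = −0.09·4675e^(−0.09P) = −0.09Q = -144.177.
ε = (dQ/dP)(P/Q) = (-144.177)(11.9/1601.962).
|ε| > 1, so demand is elastic at this price.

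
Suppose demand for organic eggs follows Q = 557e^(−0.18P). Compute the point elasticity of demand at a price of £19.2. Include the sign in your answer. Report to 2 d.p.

-3.46

At P = 19.2, Q = 17.577.
dQ/dP = −0.18·557e^(−0.18P) = −0.18Q = -3.164.
ε = (dQ/dP)(P/Q) = (-3.164)(19.2/17.577).
|ε| > 1, so demand is elastic at this price.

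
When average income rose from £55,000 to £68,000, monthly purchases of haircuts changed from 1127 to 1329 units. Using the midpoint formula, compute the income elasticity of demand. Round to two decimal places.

ΔQ = 202, ΔI = 13000. Midpoints: Ī = 61,500, Q̄ = 1228.0.
ε_I = (ΔQ/ΔI)(Ī/Q̄) = (202/13000)(61500/1228.0).

0.78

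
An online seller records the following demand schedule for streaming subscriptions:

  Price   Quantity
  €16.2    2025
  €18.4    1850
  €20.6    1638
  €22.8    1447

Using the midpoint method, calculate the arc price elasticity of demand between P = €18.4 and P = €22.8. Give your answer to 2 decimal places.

-1.14

At P = 18.4, Q = 1850; at P = 22.8, Q = 1447.
ΔQ = -403, ΔP = 4.4. Midpoints: P̄ = 20.60, Q̄ = 1648.5.
ε = (ΔQ/ΔP)(P̄/Q̄) = (-403/4.4)(20.60/1648.5).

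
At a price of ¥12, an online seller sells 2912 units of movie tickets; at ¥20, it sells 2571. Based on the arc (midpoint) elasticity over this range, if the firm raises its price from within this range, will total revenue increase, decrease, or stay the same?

increase

Arc ε = (-341/8)(16.00/2741.5) ≈ -0.249.
|ε| = 0.25 < 1, so demand is inelastic. A price rise therefore raises total revenue.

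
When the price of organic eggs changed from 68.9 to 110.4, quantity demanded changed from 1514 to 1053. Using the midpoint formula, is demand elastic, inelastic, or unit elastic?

inelastic

Arc ε ≈ -0.776.
|ε| = 0.78 < 1.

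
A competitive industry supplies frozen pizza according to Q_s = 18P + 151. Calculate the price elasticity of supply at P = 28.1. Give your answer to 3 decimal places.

At P = 28.1, Q_s = 656.80.
dQ_s/dP = 18.
ε_s = (dQ_s/dP)(P/Q_s) = (18)(28.1/656.80).

0.770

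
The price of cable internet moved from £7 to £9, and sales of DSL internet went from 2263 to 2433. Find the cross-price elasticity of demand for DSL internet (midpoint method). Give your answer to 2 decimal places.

ΔQ_x = 2433 − 2263 = 170; ΔP_y = 9 − 7 = 2.
Midpoints: P̄_y = 8.00, Q̄_x = 2348.0.
ε_xy = (ΔQ_x/ΔP_y)(P̄_y/Q̄_x) = (170/2)(8.00/2348.0).

0.29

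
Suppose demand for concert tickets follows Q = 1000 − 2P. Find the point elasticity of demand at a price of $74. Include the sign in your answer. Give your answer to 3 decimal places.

At P = 74, Q = 852.
dQ/dP = −2.
ε = (dQ/dP)(P/Q) = (-2)(74/852).

-0.174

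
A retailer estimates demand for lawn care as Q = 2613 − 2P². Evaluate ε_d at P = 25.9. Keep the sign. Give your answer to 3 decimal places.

At P = 25.9, Q = 1271.380.
dQ/dP = −4P = -103.600.
ε = (dQ/dP)(P/Q) = (-103.600)(25.9/1271.380).

-2.110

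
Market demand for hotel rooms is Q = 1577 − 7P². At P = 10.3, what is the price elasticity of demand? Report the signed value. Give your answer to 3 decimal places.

-1.780

At P = 10.3, Q = 834.370.
dQ/dP = −14P = -144.200.
ε = (dQ/dP)(P/Q) = (-144.200)(10.3/834.370).
|ε| > 1, so demand is elastic at this price.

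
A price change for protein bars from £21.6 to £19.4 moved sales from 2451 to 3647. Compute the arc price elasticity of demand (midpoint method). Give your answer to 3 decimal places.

-3.655

ΔQ = 3647 − 2451 = 1196; ΔP = 19.4 − 21.6 = -2.2.
Midpoints: P̄ = 20.50, Q̄ = 3049.0.
ε = (ΔQ/ΔP)(P̄/Q̄) = (1196/-2.2)(20.50/3049.0).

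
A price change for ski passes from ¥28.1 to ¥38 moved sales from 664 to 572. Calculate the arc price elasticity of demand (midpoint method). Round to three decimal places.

-0.497

ΔQ = 572 − 664 = -92; ΔP = 38 − 28.1 = 9.9.
Midpoints: P̄ = 33.05, Q̄ = 618.0.
ε = (ΔQ/ΔP)(P̄/Q̄) = (-92/9.9)(33.05/618.0).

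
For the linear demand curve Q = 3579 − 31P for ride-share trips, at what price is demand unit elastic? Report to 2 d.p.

For linear demand Q = a − bP, ε = −bP/(a − bP). |ε| = 1 when bP = a − bP, i.e. P = a/(2b).
P = 3579/(2·31) = 3579/62 = 57.7258.

57.73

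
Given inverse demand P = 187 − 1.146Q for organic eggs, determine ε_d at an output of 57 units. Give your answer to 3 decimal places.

At Q = 57, P = 187 − 1.146(57) = 121.68.
dP/dQ = −1.146, so dQ/dP = 1/(−1.146) = -0.873.
ε = (dQ/dP)(P/Q) = (-0.873)(121.68/57).

-1.863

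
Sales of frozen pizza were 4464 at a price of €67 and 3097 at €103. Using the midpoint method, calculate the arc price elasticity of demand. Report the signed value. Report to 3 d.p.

-0.854

ΔQ = 3097 − 4464 = -1367; ΔP = 103 − 67 = 36.
Midpoints: P̄ = 85.00, Q̄ = 3780.5.
ε = (ΔQ/ΔP)(P̄/Q̄) = (-1367/36)(85.00/3780.5).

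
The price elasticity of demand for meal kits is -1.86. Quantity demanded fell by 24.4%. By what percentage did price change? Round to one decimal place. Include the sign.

13.1%

%ΔP ≈ %ΔQ / ε = (-24.4%)/(-1.86) = 13.12%.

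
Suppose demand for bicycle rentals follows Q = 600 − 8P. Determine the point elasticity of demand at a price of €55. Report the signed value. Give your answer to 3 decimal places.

At P = 55, Q = 160.
dQ/dP = −8.
ε = (dQ/dP)(P/Q) = (-8)(55/160).

-2.750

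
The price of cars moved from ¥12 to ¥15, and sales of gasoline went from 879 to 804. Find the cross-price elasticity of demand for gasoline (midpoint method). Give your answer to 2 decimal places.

ΔQ_x = 804 − 879 = -75; ΔP_y = 15 − 12 = 3.
Midpoints: P̄_y = 13.50, Q̄_x = 841.5.
ε_xy = (ΔQ_x/ΔP_y)(P̄_y/Q̄_x) = (-75/3)(13.50/841.5).

-0.40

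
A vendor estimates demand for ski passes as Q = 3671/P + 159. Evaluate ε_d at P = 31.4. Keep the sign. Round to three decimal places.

At P = 31.4, Q = 275.911.
dQ/dP = −3671/P² = -3.723.
ε = (dQ/dP)(P/Q) = (-3.723)(31.4/275.911).
|ε| < 1, so demand is inelastic at this price.

-0.424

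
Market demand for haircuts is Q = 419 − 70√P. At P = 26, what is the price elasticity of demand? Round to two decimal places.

At P = 26, Q = 62.069.
dQ/dP = −70/(2√P) = -6.864.
ε = (dQ/dP)(P/Q) = (-6.864)(26/62.069).
|ε| > 1, so demand is elastic at this price.

-2.88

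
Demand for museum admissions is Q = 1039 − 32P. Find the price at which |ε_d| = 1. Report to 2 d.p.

For linear demand Q = a − bP, ε = −bP/(a − bP). |ε| = 1 when bP = a − bP, i.e. P = a/(2b).
P = 1039/(2·32) = 1039/64 = 16.2344.

16.23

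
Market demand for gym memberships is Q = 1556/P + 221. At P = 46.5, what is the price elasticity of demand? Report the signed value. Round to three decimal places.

-0.132

At P = 46.5, Q = 254.462.
dQ/dP = −1556/P² = -0.720.
ε = (dQ/dP)(P/Q) = (-0.720)(46.5/254.462).
|ε| < 1, so demand is inelastic at this price.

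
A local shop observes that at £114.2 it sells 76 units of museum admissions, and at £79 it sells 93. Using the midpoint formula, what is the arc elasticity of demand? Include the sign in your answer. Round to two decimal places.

ΔQ = 93 − 76 = 17; ΔP = 79 − 114.2 = -35.2.
Midpoints: P̄ = 96.60, Q̄ = 84.5.
ε = (ΔQ/ΔP)(P̄/Q̄) = (17/-35.2)(96.60/84.5).

-0.55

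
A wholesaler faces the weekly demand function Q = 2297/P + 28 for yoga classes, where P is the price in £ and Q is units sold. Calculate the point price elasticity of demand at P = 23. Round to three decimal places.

-0.781

At P = 23, Q = 127.870.
dQ/dP = −2297/P² = -4.342.
ε = (dQ/dP)(P/Q) = (-4.342)(23/127.870).
|ε| < 1, so demand is inelastic at this price.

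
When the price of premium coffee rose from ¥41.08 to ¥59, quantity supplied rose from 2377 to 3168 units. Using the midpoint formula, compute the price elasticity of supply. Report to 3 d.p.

0.797

ΔQ = 3168 − 2377 = 791; ΔP = 59 − 41.08 = 17.92.
Midpoints: P̄ = 50.04, Q̄ = 2772.5.
ε_s = (ΔQ/ΔP)(P̄/Q̄) = (791/17.92)(50.04/2772.5).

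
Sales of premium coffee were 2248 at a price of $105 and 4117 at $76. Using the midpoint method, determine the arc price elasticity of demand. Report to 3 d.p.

ΔQ = 4117 − 2248 = 1869; ΔP = 76 − 105 = -29.
Midpoints: P̄ = 90.50, Q̄ = 3182.5.
ε = (ΔQ/ΔP)(P̄/Q̄) = (1869/-29)(90.50/3182.5).

-1.833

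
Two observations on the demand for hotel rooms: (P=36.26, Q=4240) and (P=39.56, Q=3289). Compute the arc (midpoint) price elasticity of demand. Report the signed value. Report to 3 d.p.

-2.902

ΔQ = 3289 − 4240 = -951; ΔP = 39.56 − 36.26 = 3.3.
Midpoints: P̄ = 37.91, Q̄ = 3764.5.
ε = (ΔQ/ΔP)(P̄/Q̄) = (-951/3.3)(37.91/3764.5).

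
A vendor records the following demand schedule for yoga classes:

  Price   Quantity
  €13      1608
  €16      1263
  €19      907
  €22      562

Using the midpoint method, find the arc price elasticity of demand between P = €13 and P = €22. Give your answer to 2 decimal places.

At P = 13, Q = 1608; at P = 22, Q = 562.
ΔQ = -1046, ΔP = 9. Midpoints: P̄ = 17.50, Q̄ = 1085.0.
ε = (ΔQ/ΔP)(P̄/Q̄) = (-1046/9)(17.50/1085.0).

-1.87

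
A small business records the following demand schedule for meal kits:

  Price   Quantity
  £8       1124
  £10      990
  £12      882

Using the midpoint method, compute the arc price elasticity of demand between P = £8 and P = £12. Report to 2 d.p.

-0.60

At P = 8, Q = 1124; at P = 12, Q = 882.
ΔQ = -242, ΔP = 4. Midpoints: P̄ = 10.00, Q̄ = 1003.0.
ε = (ΔQ/ΔP)(P̄/Q̄) = (-242/4)(10.00/1003.0).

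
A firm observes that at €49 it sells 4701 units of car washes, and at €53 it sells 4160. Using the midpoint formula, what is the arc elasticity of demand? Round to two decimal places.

-1.56

ΔQ = 4160 − 4701 = -541; ΔP = 53 − 49 = 4.
Midpoints: P̄ = 51.00, Q̄ = 4430.5.
ε = (ΔQ/ΔP)(P̄/Q̄) = (-541/4)(51.00/4430.5).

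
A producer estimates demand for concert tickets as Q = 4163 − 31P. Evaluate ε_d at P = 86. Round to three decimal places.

At P = 86, Q = 1497.
dQ/dP = −31.
ε = (dQ/dP)(P/Q) = (-31)(86/1497).

-1.781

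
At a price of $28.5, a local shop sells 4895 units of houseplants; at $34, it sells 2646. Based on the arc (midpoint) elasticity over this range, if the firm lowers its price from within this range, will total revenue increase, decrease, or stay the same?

increase

Arc ε = (-2249/5.5)(31.25/3770.5) ≈ -3.389.
|ε| = 3.39 > 1, so demand is elastic. A price cut therefore raises total revenue.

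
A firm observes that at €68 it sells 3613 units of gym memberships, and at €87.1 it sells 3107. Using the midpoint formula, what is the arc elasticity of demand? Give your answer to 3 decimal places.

ΔQ = 3107 − 3613 = -506; ΔP = 87.1 − 68 = 19.1.
Midpoints: P̄ = 77.55, Q̄ = 3360.0.
ε = (ΔQ/ΔP)(P̄/Q̄) = (-506/19.1)(77.55/3360.0).

-0.611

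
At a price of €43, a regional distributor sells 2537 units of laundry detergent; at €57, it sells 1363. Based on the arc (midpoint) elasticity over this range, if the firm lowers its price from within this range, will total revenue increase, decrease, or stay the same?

increase

Arc ε = (-1174/14)(50.00/1950.0) ≈ -2.150.
|ε| = 2.15 > 1, so demand is elastic. A price cut therefore raises total revenue.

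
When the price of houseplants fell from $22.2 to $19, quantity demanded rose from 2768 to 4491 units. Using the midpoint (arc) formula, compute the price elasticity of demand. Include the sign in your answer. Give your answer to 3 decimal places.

ΔQ = 4491 − 2768 = 1723; ΔP = 19 − 22.2 = -3.2.
Midpoints: P̄ = 20.60, Q̄ = 3629.5.
ε = (ΔQ/ΔP)(P̄/Q̄) = (1723/-3.2)(20.60/3629.5).

-3.056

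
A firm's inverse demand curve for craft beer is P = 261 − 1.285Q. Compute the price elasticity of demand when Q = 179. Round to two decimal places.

At Q = 179, P = 261 − 1.285(179) = 30.99.
dP/dQ = −1.285, so dQ/dP = 1/(−1.285) = -0.778.
ε = (dQ/dP)(P/Q) = (-0.778)(30.99/179).

-0.13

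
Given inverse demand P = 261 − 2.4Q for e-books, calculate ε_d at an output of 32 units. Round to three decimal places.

At Q = 32, P = 261 − 2.4(32) = 184.20.
dP/dQ = −2.4, so dQ/dP = 1/(−2.4) = -0.417.
ε = (dQ/dP)(P/Q) = (-0.417)(184.20/32).

-2.398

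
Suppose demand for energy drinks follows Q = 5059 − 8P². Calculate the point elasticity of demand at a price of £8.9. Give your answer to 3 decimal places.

-0.286

At P = 8.9, Q = 4425.320.
dQ/dP = −16P = -142.400.
ε = (dQ/dP)(P/Q) = (-142.400)(8.9/4425.320).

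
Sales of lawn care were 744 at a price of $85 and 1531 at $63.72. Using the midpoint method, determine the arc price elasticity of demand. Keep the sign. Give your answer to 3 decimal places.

ΔQ = 1531 − 744 = 787; ΔP = 63.72 − 85 = -21.28.
Midpoints: P̄ = 74.36, Q̄ = 1137.5.
ε = (ΔQ/ΔP)(P̄/Q̄) = (787/-21.28)(74.36/1137.5).

-2.418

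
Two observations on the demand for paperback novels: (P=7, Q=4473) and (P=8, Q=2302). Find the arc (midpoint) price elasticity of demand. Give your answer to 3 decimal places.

-4.807

ΔQ = 2302 − 4473 = -2171; ΔP = 8 − 7 = 1.
Midpoints: P̄ = 7.50, Q̄ = 3387.5.
ε = (ΔQ/ΔP)(P̄/Q̄) = (-2171/1)(7.50/3387.5).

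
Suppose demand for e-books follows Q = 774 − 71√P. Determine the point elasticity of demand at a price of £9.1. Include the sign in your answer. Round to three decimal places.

At P = 9.1, Q = 559.820.
dQ/dP = −71/(2√P) = -11.768.
ε = (dQ/dP)(P/Q) = (-11.768)(9.1/559.820).

-0.191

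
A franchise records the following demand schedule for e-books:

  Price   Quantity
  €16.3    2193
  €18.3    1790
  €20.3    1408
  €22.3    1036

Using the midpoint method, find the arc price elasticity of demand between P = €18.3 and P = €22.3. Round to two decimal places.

-2.71

At P = 18.3, Q = 1790; at P = 22.3, Q = 1036.
ΔQ = -754, ΔP = 4.0. Midpoints: P̄ = 20.30, Q̄ = 1413.0.
ε = (ΔQ/ΔP)(P̄/Q̄) = (-754/4.0)(20.30/1413.0).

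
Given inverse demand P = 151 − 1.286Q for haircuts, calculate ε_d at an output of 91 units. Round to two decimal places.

-0.29

At Q = 91, P = 151 − 1.286(91) = 33.97.
dP/dQ = −1.286, so dQ/dP = 1/(−1.286) = -0.778.
ε = (dQ/dP)(P/Q) = (-0.778)(33.97/91).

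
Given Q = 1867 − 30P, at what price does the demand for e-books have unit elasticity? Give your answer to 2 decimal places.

31.12

For linear demand Q = a − bP, ε = −bP/(a − bP). |ε| = 1 when bP = a − bP, i.e. P = a/(2b).
P = 1867/(2·30) = 1867/60 = 31.1167.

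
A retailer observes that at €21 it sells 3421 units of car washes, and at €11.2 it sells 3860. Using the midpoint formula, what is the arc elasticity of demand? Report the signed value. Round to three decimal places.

ΔQ = 3860 − 3421 = 439; ΔP = 11.2 − 21 = -9.8.
Midpoints: P̄ = 16.10, Q̄ = 3640.5.
ε = (ΔQ/ΔP)(P̄/Q̄) = (439/-9.8)(16.10/3640.5).

-0.198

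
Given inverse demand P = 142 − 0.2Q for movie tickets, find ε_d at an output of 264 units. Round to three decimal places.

-1.689

At Q = 264, P = 142 − 0.2(264) = 89.20.
dP/dQ = −0.2, so dQ/dP = 1/(−0.2) = -5.000.
ε = (dQ/dP)(P/Q) = (-5.000)(89.20/264).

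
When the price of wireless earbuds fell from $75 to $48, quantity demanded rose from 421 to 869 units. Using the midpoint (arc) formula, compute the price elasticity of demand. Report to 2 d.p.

-1.58

ΔQ = 869 − 421 = 448; ΔP = 48 − 75 = -27.
Midpoints: P̄ = 61.50, Q̄ = 645.0.
ε = (ΔQ/ΔP)(P̄/Q̄) = (448/-27)(61.50/645.0).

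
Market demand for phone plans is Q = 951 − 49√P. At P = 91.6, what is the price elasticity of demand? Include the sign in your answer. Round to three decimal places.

-0.486

At P = 91.6, Q = 482.031.
dQ/dP = −49/(2√P) = -2.560.
ε = (dQ/dP)(P/Q) = (-2.560)(91.6/482.031).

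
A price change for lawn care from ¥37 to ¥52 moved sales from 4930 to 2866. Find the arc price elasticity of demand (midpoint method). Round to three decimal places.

ΔQ = 2866 − 4930 = -2064; ΔP = 52 − 37 = 15.
Midpoints: P̄ = 44.50, Q̄ = 3898.0.
ε = (ΔQ/ΔP)(P̄/Q̄) = (-2064/15)(44.50/3898.0).

-1.571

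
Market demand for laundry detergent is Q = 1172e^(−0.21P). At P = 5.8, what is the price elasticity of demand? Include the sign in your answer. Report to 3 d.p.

At P = 5.8, Q = 346.702.
dQ/dP = −0.21·1172e^(−0.21P) = −0.21Q = -72.808.
ε = (dQ/dP)(P/Q) = (-72.808)(5.8/346.702).

-1.218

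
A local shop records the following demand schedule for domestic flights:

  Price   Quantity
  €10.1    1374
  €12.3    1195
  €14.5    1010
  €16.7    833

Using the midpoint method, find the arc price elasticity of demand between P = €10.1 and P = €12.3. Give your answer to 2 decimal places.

At P = 10.1, Q = 1374; at P = 12.3, Q = 1195.
ΔQ = -179, ΔP = 2.2. Midpoints: P̄ = 11.20, Q̄ = 1284.5.
ε = (ΔQ/ΔP)(P̄/Q̄) = (-179/2.2)(11.20/1284.5).

-0.71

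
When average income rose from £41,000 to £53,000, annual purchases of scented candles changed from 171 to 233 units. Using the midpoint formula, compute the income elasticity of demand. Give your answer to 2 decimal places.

1.20

ΔQ = 62, ΔI = 12000. Midpoints: Ī = 47,000, Q̄ = 202.0.
ε_I = (ΔQ/ΔI)(Ī/Q̄) = (62/12000)(47000/202.0).
ε_I > 0, so the good is normal.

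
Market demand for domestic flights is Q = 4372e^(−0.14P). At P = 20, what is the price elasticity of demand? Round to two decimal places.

-2.80

At P = 20, Q = 265.862.
dQ/dP = −0.14·4372e^(−0.14P) = −0.14Q = -37.221.
ε = (dQ/dP)(P/Q) = (-37.221)(20/265.862).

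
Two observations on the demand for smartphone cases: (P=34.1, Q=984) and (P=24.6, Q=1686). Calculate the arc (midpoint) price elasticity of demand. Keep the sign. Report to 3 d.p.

ΔQ = 1686 − 984 = 702; ΔP = 24.6 − 34.1 = -9.5.
Midpoints: P̄ = 29.35, Q̄ = 1335.0.
ε = (ΔQ/ΔP)(P̄/Q̄) = (702/-9.5)(29.35/1335.0).

-1.625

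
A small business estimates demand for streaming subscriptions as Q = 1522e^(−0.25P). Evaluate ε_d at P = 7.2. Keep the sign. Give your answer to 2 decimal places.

-1.80

At P = 7.2, Q = 251.585.
dQ/dP = −0.25·1522e^(−0.25P) = −0.25Q = -62.896.
ε = (dQ/dP)(P/Q) = (-62.896)(7.2/251.585).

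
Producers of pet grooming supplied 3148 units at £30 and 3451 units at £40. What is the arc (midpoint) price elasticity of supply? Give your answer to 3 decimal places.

0.321

ΔQ = 3451 − 3148 = 303; ΔP = 40 − 30 = 10.
Midpoints: P̄ = 35.00, Q̄ = 3299.5.
ε_s = (ΔQ/ΔP)(P̄/Q̄) = (303/10)(35.00/3299.5).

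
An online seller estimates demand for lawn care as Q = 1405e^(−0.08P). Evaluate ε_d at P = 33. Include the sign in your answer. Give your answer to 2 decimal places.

-2.64

At P = 33, Q = 100.263.
dQ/dP = −0.08·1405e^(−0.08P) = −0.08Q = -8.021.
ε = (dQ/dP)(P/Q) = (-8.021)(33/100.263).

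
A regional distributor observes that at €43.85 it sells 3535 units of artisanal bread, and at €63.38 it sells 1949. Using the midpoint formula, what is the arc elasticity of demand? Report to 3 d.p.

-1.588

ΔQ = 1949 − 3535 = -1586; ΔP = 63.38 − 43.85 = 19.53.
Midpoints: P̄ = 53.62, Q̄ = 2742.0.
ε = (ΔQ/ΔP)(P̄/Q̄) = (-1586/19.53)(53.62/2742.0).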